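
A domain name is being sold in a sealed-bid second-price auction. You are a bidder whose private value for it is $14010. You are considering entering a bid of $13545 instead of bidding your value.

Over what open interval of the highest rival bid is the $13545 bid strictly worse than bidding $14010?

($13545, $14010)

If the competing bid is below $13545, both bids win at the same price — no difference.
If it is above $14010, both bids lose — no difference.
If it lies strictly between $13545 and $14010, bidding your value wins at a price below your value (positive payoff) while bidding $13545 loses (payoff 0).
So the deviation strictly hurts on the open interval ($13545, $14010).
Because the price is fixed by the runner-up's bid, deviating from your value can only change a good outcome into a bad one — never the reverse.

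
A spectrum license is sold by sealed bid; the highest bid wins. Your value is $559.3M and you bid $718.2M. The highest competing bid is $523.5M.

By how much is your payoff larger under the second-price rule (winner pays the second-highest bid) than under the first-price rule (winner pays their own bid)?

$194.7M

You have the highest bid, so you win under either rule.
Second-price: pay $523.5M → payoff $35.8M.
First-price: pay your own bid $718.2M → payoff −$158.9M.
Difference = $35.8M − (−$158.9M) = $194.7M.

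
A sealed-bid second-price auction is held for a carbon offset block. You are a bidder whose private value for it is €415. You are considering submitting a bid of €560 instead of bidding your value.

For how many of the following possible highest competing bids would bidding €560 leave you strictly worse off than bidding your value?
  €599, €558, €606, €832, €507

2

The deviation hurts exactly when the highest competing bid lies strictly between €415 and €560 — overbidding then wins at a price above your value.
€599: above both → same outcome either way.
€558: inside the interval → strictly worse (loss €143).
€606: above both → same outcome either way.
€832: above both → same outcome either way.
€507: inside the interval → strictly worse (loss €92).
Count: 2.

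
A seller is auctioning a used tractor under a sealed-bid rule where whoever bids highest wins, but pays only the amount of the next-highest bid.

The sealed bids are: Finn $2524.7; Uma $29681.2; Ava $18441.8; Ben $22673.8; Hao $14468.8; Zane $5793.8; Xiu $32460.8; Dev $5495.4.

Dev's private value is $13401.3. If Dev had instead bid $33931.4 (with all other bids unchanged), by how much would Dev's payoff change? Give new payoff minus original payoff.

−$19059.5

The highest bid among the other bidders is $32460.8; Dev's bid doesn't change that.
Original bid $5495.4: Dev is not highest (top rival bid is $32460.8); payoff $0.
Alternative bid $33931.4: Dev is highest, pays the top rival bid $32460.8; payoff $13401.3 − $32460.8 = −$19059.5.
Change in payoff = −$19059.5 − ($0) = −$19059.5.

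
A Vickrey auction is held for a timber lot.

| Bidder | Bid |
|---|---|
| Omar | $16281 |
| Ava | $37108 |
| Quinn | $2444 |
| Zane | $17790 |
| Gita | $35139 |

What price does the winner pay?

$35139

Highest bid: Ava at $37108, so Ava wins.
Second-highest bid: Gita at $35139 — that is the price the winner pays.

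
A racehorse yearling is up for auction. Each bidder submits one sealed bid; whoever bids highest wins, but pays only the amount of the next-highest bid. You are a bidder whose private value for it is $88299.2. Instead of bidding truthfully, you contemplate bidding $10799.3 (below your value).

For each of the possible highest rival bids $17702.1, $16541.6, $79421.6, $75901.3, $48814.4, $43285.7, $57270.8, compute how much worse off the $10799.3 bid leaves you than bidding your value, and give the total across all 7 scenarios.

The deviation costs you only when the competing bid falls strictly between $10799.3 and $88299.2; elsewhere both bids give the same outcome.
$17702.1: truthful payoff $70597.1, deviation payoff $0 → loss $70597.1.
$16541.6: truthful payoff $71757.6, deviation payoff $0 → loss $71757.6.
$79421.6: truthful payoff $8877.6, deviation payoff $0 → loss $8877.6.
$75901.3: truthful payoff $12397.9, deviation payoff $0 → loss $12397.9.
$48814.4: truthful payoff $39484.8, deviation payoff $0 → loss $39484.8.
$43285.7: truthful payoff $45013.5, deviation payoff $0 → loss $45013.5.
$57270.8: truthful payoff $31028.4, deviation payoff $0 → loss $31028.4.
Total loss = $70597.1 + $71757.6 + $8877.6 + $12397.9 + $39484.8 + $45013.5 + $31028.4 = $279156.9.

$279156.9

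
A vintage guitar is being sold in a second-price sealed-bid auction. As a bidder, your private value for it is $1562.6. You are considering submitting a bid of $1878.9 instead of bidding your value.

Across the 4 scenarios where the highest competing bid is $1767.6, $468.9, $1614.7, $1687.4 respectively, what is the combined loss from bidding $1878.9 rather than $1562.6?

$381.9

The deviation costs you only when the competing bid falls strictly between $1562.6 and $1878.9; elsewhere both bids give the same outcome.
$1767.6: truthful payoff $0, deviation payoff −$205 → loss $205.
$468.9: outcomes coincide → loss $0.
$1614.7: truthful payoff $0, deviation payoff −$52.1 → loss $52.1.
$1687.4: truthful payoff $0, deviation payoff −$124.8 → loss $124.8.
Total loss = $205 + $52.1 + $124.8 = $381.9.
In a second-price auction your bid sets only whether you win, not what you pay, so bidding your true value is weakly dominant.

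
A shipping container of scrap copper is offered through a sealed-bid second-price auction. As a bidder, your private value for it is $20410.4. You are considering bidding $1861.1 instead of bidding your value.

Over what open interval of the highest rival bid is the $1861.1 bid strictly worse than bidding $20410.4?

($1861.1, $20410.4)

If the competing bid is below $1861.1, both bids win at the same price — no difference.
If it is above $20410.4, both bids lose — no difference.
If it lies strictly between $1861.1 and $20410.4, bidding your value wins at a price below your value (positive payoff) while bidding $1861.1 loses (payoff 0).
So the deviation strictly hurts on the open interval ($1861.1, $20410.4).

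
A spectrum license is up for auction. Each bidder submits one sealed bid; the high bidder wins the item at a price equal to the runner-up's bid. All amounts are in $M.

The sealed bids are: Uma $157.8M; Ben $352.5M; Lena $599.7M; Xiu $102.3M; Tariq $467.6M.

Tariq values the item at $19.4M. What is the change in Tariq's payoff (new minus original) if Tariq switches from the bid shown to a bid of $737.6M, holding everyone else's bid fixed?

−$580.3M

The highest bid among the other bidders is $599.7M; Tariq's bid doesn't change that.
Original bid $467.6M: Tariq is not highest (top rival bid is $599.7M); payoff $0M.
Alternative bid $737.6M: Tariq is highest, pays the top rival bid $599.7M; payoff $19.4M − $599.7M = −$580.3M.
Change in payoff = −$580.3M − ($0M) = −$580.3M.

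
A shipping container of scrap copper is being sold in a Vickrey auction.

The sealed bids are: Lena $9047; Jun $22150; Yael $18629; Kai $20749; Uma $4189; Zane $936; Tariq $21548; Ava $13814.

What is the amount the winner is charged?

$21548

Highest bid: Jun at $22150, so Jun wins.
Second-highest bid: Tariq at $21548 — that is the price the winner pays.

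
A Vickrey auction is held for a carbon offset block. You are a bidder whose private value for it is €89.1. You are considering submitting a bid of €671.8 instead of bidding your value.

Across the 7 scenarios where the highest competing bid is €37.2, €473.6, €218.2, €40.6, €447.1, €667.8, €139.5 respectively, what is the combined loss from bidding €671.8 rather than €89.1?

€1500.7

The deviation costs you only when the competing bid falls strictly between €89.1 and €671.8; elsewhere both bids give the same outcome.
€37.2: outcomes coincide → loss €0.
€473.6: truthful payoff €0, deviation payoff −€384.5 → loss €384.5.
€218.2: truthful payoff €0, deviation payoff −€129.1 → loss €129.1.
€40.6: outcomes coincide → loss €0.
€447.1: truthful payoff €0, deviation payoff −€358 → loss €358.
€667.8: truthful payoff €0, deviation payoff −€578.7 → loss €578.7.
€139.5: truthful payoff €0, deviation payoff −€50.4 → loss €50.4.
Total loss = €384.5 + €129.1 + €358 + €578.7 + €50.4 = €1500.7.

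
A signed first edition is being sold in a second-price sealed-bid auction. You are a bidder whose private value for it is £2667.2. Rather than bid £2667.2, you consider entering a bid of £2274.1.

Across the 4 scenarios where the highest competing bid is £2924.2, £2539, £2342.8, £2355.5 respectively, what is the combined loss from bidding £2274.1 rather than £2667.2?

The deviation costs you only when the competing bid falls strictly between £2274.1 and £2667.2; elsewhere both bids give the same outcome.
£2924.2: outcomes coincide → loss £0.
£2539: truthful payoff £128.2, deviation payoff £0 → loss £128.2.
£2342.8: truthful payoff £324.4, deviation payoff £0 → loss £324.4.
£2355.5: truthful payoff £311.7, deviation payoff £0 → loss £311.7.
Total loss = £128.2 + £324.4 + £311.7 = £764.3.
Truthful bidding weakly dominates here: raising your bid can only win items priced above your value, and lowering it can only forfeit items priced below.

£764.3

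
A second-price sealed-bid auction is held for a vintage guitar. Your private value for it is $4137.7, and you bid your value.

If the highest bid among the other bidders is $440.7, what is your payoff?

Your bid $4137.7 exceeds the highest competing bid $440.7, so you win.
In a second-price auction the winner pays the second-highest bid, $440.7.
Payoff = value − price = $4137.7 − $440.7 = $3697.

$3697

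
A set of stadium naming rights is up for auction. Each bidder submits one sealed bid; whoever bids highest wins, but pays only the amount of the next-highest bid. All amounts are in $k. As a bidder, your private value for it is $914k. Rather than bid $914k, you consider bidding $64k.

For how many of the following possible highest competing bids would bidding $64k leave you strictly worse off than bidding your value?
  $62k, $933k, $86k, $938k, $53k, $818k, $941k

2

The deviation hurts exactly when the highest competing bid lies strictly between $64k and $914k — underbidding then forfeits a profitable win.
$62k: below both → same outcome either way.
$933k: above both → same outcome either way.
$86k: inside the interval → strictly worse (loss $828k).
$938k: above both → same outcome either way.
$53k: below both → same outcome either way.
$818k: inside the interval → strictly worse (loss $96k).
$941k: above both → same outcome either way.
Count: 2.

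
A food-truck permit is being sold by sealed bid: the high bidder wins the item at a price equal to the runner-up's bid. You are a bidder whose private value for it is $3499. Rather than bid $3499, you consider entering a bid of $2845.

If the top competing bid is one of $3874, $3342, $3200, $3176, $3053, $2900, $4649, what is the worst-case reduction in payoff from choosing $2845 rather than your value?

$599

$3874: same outcome either way → loss $0.
$3342: truthful gives $157, deviation gives $0 → loss $157.
$3200: truthful gives $299, deviation gives $0 → loss $299.
$3176: truthful gives $323, deviation gives $0 → loss $323.
$3053: truthful gives $446, deviation gives $0 → loss $446.
$2900: truthful gives $599, deviation gives $0 → loss $599.
$4649: same outcome either way → loss $0.
Maximum loss: $599.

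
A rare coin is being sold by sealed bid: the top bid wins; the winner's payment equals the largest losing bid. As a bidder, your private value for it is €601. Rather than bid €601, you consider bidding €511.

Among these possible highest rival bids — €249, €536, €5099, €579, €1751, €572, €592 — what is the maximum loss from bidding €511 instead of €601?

€249: same outcome either way → loss €0.
€536: truthful gives €65, deviation gives €0 → loss €65.
€5099: same outcome either way → loss €0.
€579: truthful gives €22, deviation gives €0 → loss €22.
€1751: same outcome either way → loss €0.
€572: truthful gives €29, deviation gives €0 → loss €29.
€592: truthful gives €9, deviation gives €0 → loss €9.
Maximum loss: €65.

€65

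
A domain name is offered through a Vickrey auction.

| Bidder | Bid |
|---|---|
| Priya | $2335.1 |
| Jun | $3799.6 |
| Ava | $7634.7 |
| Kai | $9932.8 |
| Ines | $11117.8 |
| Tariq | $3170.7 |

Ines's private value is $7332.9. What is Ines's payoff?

Highest bid: Ines at $11117.8, so Ines wins.
Second-highest bid: Kai at $9932.8 — that is the price the winner pays.
Ines's payoff = value − price = $7332.9 − $9932.8 = −$2599.9.

−$2599.9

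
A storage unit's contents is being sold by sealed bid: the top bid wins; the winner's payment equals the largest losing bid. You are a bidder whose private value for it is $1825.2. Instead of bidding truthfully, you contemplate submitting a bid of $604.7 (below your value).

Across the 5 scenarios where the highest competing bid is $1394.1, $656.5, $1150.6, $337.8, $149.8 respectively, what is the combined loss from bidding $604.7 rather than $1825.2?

The deviation costs you only when the competing bid falls strictly between $604.7 and $1825.2; elsewhere both bids give the same outcome.
$1394.1: truthful payoff $431.1, deviation payoff $0 → loss $431.1.
$656.5: truthful payoff $1168.7, deviation payoff $0 → loss $1168.7.
$1150.6: truthful payoff $674.6, deviation payoff $0 → loss $674.6.
$337.8: outcomes coincide → loss $0.
$149.8: outcomes coincide → loss $0.
Total loss = $431.1 + $1168.7 + $674.6 = $2274.4.

$2274.4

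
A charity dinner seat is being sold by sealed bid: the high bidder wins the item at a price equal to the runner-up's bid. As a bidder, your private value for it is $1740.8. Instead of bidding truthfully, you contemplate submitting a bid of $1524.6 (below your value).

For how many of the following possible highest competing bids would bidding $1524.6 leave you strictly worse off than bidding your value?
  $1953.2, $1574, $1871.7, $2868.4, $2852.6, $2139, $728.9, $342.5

1

The deviation hurts exactly when the highest competing bid lies strictly between $1524.6 and $1740.8 — underbidding then forfeits a profitable win.
$1953.2: above both → same outcome either way.
$1574: inside the interval → strictly worse (loss $166.8).
$1871.7: above both → same outcome either way.
$2868.4: above both → same outcome either way.
$2852.6: above both → same outcome either way.
$2139: above both → same outcome either way.
$728.9: below both → same outcome either way.
$342.5: below both → same outcome either way.
Count: 1.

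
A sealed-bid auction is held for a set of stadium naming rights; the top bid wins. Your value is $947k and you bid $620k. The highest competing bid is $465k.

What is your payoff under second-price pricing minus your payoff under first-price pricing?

You have the highest bid, so you win under either rule.
Second-price: pay $465k → payoff $482k.
First-price: pay your own bid $620k → payoff $327k.
Difference = $482k − ($327k) = $155k.

$155k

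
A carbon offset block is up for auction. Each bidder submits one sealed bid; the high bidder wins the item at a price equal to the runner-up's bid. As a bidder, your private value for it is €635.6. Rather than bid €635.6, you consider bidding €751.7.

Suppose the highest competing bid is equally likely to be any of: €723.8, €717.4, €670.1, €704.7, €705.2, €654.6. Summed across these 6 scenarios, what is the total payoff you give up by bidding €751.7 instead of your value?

The deviation costs you only when the competing bid falls strictly between €635.6 and €751.7; elsewhere both bids give the same outcome.
€723.8: truthful payoff €0, deviation payoff −€88.2 → loss €88.2.
€717.4: truthful payoff €0, deviation payoff −€81.8 → loss €81.8.
€670.1: truthful payoff €0, deviation payoff −€34.5 → loss €34.5.
€704.7: truthful payoff €0, deviation payoff −€69.1 → loss €69.1.
€705.2: truthful payoff €0, deviation payoff −€69.6 → loss €69.6.
€654.6: truthful payoff €0, deviation payoff −€19 → loss €19.
Total loss = €88.2 + €81.8 + €34.5 + €69.1 + €69.6 + €19 = €362.2.
Truthful bidding weakly dominates here: raising your bid can only win items priced above your value, and lowering it can only forfeit items priced below.

€362.2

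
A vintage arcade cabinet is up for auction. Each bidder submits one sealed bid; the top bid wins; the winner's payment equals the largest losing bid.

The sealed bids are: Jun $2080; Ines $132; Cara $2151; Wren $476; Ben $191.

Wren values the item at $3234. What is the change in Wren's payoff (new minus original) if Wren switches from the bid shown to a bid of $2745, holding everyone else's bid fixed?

$1083

The highest bid among the other bidders is $2151; Wren's bid doesn't change that.
Original bid $476: Wren is not highest (top rival bid is $2151); payoff $0.
Alternative bid $2745: Wren is highest, pays the top rival bid $2151; payoff $3234 − $2151 = $1083.
Change in payoff = $1083 − ($0) = $1083.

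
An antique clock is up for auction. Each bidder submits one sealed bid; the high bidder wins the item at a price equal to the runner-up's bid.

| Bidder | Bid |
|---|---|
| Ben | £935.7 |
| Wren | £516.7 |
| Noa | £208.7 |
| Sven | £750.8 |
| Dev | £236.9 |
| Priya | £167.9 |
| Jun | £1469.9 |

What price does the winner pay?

£935.7

Highest bid: Jun at £1469.9, so Jun wins.
Second-highest bid: Ben at £935.7 — that is the price the winner pays.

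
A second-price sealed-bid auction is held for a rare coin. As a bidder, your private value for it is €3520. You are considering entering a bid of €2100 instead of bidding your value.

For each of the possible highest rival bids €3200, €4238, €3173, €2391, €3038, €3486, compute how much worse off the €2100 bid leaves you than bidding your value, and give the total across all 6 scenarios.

€2312

The deviation costs you only when the competing bid falls strictly between €2100 and €3520; elsewhere both bids give the same outcome.
€3200: truthful payoff €320, deviation payoff €0 → loss €320.
€4238: outcomes coincide → loss €0.
€3173: truthful payoff €347, deviation payoff €0 → loss €347.
€2391: truthful payoff €1129, deviation payoff €0 → loss €1129.
€3038: truthful payoff €482, deviation payoff €0 → loss €482.
€3486: truthful payoff €34, deviation payoff €0 → loss €34.
Total loss = €320 + €347 + €1129 + €482 + €34 = €2312.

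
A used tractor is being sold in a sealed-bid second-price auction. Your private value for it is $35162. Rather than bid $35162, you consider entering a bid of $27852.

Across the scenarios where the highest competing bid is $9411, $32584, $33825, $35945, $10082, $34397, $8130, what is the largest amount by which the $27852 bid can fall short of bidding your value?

$2578

$9411: same outcome either way → loss $0.
$32584: truthful gives $2578, deviation gives $0 → loss $2578.
$33825: truthful gives $1337, deviation gives $0 → loss $1337.
$35945: same outcome either way → loss $0.
$10082: same outcome either way → loss $0.
$34397: truthful gives $765, deviation gives $0 → loss $765.
$8130: same outcome either way → loss $0.
Maximum loss: $2578.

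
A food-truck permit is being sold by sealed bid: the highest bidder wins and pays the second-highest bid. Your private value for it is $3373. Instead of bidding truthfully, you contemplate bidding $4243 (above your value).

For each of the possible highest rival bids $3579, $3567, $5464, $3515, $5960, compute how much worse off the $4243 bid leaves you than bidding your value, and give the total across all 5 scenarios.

$542

The deviation costs you only when the competing bid falls strictly between $3373 and $4243; elsewhere both bids give the same outcome.
$3579: truthful payoff $0, deviation payoff −$206 → loss $206.
$3567: truthful payoff $0, deviation payoff −$194 → loss $194.
$5464: outcomes coincide → loss $0.
$3515: truthful payoff $0, deviation payoff −$142 → loss $142.
$5960: outcomes coincide → loss $0.
Total loss = $206 + $194 + $142 = $542.
In a second-price auction your bid sets only whether you win, not what you pay, so bidding your true value is weakly dominant.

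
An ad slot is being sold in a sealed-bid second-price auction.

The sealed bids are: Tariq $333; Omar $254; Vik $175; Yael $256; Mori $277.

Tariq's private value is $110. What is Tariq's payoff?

Highest bid: Tariq at $333, so Tariq wins.
Second-highest bid: Mori at $277 — that is the price the winner pays.
Tariq's payoff = value − price = $110 − $277 = −$167.

−$167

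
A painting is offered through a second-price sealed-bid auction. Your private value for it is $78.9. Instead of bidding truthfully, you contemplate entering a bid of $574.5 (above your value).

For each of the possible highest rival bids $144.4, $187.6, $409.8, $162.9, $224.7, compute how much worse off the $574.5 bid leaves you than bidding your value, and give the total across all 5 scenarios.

$734.9

The deviation costs you only when the competing bid falls strictly between $78.9 and $574.5; elsewhere both bids give the same outcome.
$144.4: truthful payoff $0, deviation payoff −$65.5 → loss $65.5.
$187.6: truthful payoff $0, deviation payoff −$108.7 → loss $108.7.
$409.8: truthful payoff $0, deviation payoff −$330.9 → loss $330.9.
$162.9: truthful payoff $0, deviation payoff −$84 → loss $84.
$224.7: truthful payoff $0, deviation payoff −$145.8 → loss $145.8.
Total loss = $65.5 + $108.7 + $330.9 + $84 + $145.8 = $734.9.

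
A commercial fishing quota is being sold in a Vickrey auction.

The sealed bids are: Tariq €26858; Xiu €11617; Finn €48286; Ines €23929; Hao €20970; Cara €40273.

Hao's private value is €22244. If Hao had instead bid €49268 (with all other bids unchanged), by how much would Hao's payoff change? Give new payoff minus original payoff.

−€26042

The highest bid among the other bidders is €48286; Hao's bid doesn't change that.
Original bid €20970: Hao is not highest (top rival bid is €48286); payoff €0.
Alternative bid €49268: Hao is highest, pays the top rival bid €48286; payoff €22244 − €48286 = −€26042.
Change in payoff = −€26042 − (€0) = −€26042.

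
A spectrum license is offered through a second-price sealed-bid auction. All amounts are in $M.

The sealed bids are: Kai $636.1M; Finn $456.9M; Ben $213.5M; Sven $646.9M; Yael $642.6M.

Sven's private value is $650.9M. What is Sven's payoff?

$8.3M

Highest bid: Sven at $646.9M, so Sven wins.
Second-highest bid: Yael at $642.6M — that is the price the winner pays.
Sven's payoff = value − price = $650.9M − $642.6M = $8.3M.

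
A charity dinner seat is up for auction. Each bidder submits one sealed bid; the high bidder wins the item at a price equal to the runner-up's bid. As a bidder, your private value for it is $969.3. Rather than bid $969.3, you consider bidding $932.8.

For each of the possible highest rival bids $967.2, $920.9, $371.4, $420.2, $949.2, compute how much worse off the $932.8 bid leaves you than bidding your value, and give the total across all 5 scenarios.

$22.2

The deviation costs you only when the competing bid falls strictly between $932.8 and $969.3; elsewhere both bids give the same outcome.
$967.2: truthful payoff $2.1, deviation payoff $0 → loss $2.1.
$920.9: outcomes coincide → loss $0.
$371.4: outcomes coincide → loss $0.
$420.2: outcomes coincide → loss $0.
$949.2: truthful payoff $20.1, deviation payoff $0 → loss $20.1.
Total loss = $2.1 + $20.1 = $22.2.
Truthful bidding weakly dominates here: raising your bid can only win items priced above your value, and lowering it can only forfeit items priced below.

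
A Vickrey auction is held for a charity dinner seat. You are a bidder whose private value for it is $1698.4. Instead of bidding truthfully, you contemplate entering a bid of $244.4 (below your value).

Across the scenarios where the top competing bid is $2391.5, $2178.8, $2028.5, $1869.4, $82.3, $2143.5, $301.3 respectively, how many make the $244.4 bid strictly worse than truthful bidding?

1

The deviation hurts exactly when the highest competing bid lies strictly between $244.4 and $1698.4 — underbidding then forfeits a profitable win.
$2391.5: above both → same outcome either way.
$2178.8: above both → same outcome either way.
$2028.5: above both → same outcome either way.
$1869.4: above both → same outcome either way.
$82.3: below both → same outcome either way.
$2143.5: above both → same outcome either way.
$301.3: inside the interval → strictly worse (loss $1397.1).
Count: 1.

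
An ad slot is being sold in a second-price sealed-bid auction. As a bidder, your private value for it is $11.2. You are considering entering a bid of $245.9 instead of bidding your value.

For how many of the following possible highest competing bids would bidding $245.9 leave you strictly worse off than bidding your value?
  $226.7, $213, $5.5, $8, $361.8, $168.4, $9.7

3

The deviation hurts exactly when the highest competing bid lies strictly between $11.2 and $245.9 — overbidding then wins at a price above your value.
$226.7: inside the interval → strictly worse (loss $215.5).
$213: inside the interval → strictly worse (loss $201.8).
$5.5: below both → same outcome either way.
$8: below both → same outcome either way.
$361.8: above both → same outcome either way.
$168.4: inside the interval → strictly worse (loss $157.2).
$9.7: below both → same outcome either way.
Count: 3.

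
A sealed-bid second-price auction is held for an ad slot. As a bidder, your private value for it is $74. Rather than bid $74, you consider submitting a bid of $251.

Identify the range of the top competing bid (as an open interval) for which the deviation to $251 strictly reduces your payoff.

($74, $251)

If the competing bid is below $74, both bids win at the same price — no difference.
If it is above $251, both bids lose — no difference.
If it lies strictly between $74 and $251, bidding your value loses (payoff 0) while bidding $251 wins at a price above your value (payoff negative).
So the deviation strictly hurts on the open interval ($74, $251).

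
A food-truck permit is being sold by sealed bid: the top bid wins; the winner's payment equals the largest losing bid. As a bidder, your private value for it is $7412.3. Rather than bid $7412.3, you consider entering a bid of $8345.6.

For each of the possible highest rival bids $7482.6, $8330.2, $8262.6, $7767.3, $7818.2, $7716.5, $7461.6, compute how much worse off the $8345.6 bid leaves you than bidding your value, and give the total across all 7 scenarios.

$2952.9

The deviation costs you only when the competing bid falls strictly between $7412.3 and $8345.6; elsewhere both bids give the same outcome.
$7482.6: truthful payoff $0, deviation payoff −$70.3 → loss $70.3.
$8330.2: truthful payoff $0, deviation payoff −$917.9 → loss $917.9.
$8262.6: truthful payoff $0, deviation payoff −$850.3 → loss $850.3.
$7767.3: truthful payoff $0, deviation payoff −$355 → loss $355.
$7818.2: truthful payoff $0, deviation payoff −$405.9 → loss $405.9.
$7716.5: truthful payoff $0, deviation payoff −$304.2 → loss $304.2.
$7461.6: truthful payoff $0, deviation payoff −$49.3 → loss $49.3.
Total loss = $70.3 + $917.9 + $850.3 + $355 + $405.9 + $304.2 + $49.3 = $2952.9.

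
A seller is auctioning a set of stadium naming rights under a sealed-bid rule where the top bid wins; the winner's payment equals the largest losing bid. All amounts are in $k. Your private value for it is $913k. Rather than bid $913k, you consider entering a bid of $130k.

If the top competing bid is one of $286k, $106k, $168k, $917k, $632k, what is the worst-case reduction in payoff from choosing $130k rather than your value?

$745k

$286k: truthful gives $627k, deviation gives $0k → loss $627k.
$106k: same outcome either way → loss $0k.
$168k: truthful gives $745k, deviation gives $0k → loss $745k.
$917k: same outcome either way → loss $0k.
$632k: truthful gives $281k, deviation gives $0k → loss $281k.
Maximum loss: $745k.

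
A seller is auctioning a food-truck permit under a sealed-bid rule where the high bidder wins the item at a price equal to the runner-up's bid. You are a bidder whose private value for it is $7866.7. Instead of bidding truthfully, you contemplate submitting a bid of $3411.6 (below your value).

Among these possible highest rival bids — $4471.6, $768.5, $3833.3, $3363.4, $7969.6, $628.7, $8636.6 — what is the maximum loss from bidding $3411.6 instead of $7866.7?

$4033.4

$4471.6: truthful gives $3395.1, deviation gives $0 → loss $3395.1.
$768.5: same outcome either way → loss $0.
$3833.3: truthful gives $4033.4, deviation gives $0 → loss $4033.4.
$3363.4: same outcome either way → loss $0.
$7969.6: same outcome either way → loss $0.
$628.7: same outcome either way → loss $0.
$8636.6: same outcome either way → loss $0.
Maximum loss: $4033.4.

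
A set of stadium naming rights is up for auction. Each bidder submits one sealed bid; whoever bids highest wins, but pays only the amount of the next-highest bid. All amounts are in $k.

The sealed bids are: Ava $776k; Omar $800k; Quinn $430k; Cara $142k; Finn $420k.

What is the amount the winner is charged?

Highest bid: Omar at $800k, so Omar wins.
Second-highest bid: Ava at $776k — that is the price the winner pays.

$776k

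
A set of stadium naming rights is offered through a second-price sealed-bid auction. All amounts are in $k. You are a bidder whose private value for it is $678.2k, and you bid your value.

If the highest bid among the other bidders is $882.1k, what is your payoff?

$0k

Your bid $678.2k is below the highest competing bid $882.1k, so you lose.
A losing bidder pays nothing and receives nothing: payoff = $0k.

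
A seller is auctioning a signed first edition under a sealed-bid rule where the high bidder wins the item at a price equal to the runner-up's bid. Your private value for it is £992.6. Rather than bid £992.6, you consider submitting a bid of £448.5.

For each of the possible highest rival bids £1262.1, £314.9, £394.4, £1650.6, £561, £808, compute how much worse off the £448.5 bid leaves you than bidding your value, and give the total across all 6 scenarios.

The deviation costs you only when the competing bid falls strictly between £448.5 and £992.6; elsewhere both bids give the same outcome.
£1262.1: outcomes coincide → loss £0.
£314.9: outcomes coincide → loss £0.
£394.4: outcomes coincide → loss £0.
£1650.6: outcomes coincide → loss £0.
£561: truthful payoff £431.6, deviation payoff £0 → loss £431.6.
£808: truthful payoff £184.6, deviation payoff £0 → loss £184.6.
Total loss = £431.6 + £184.6 = £616.2.

£616.2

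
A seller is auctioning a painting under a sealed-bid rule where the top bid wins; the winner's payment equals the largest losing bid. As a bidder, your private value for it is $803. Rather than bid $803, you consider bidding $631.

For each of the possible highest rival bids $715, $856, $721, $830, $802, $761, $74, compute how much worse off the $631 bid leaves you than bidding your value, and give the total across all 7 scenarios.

$213

The deviation costs you only when the competing bid falls strictly between $631 and $803; elsewhere both bids give the same outcome.
$715: truthful payoff $88, deviation payoff $0 → loss $88.
$856: outcomes coincide → loss $0.
$721: truthful payoff $82, deviation payoff $0 → loss $82.
$830: outcomes coincide → loss $0.
$802: truthful payoff $1, deviation payoff $0 → loss $1.
$761: truthful payoff $42, deviation payoff $0 → loss $42.
$74: outcomes coincide → loss $0.
Total loss = $88 + $82 + $1 + $42 = $213.
Because the price is fixed by the runner-up's bid, deviating from your value can only change a good outcome into a bad one — never the reverse.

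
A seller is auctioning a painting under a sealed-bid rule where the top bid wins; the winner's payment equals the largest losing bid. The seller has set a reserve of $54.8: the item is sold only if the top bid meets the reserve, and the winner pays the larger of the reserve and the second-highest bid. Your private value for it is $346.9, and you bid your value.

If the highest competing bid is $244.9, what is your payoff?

Your bid $346.9 is the highest and exceeds the reserve.
Price = max(second-highest bid, reserve) = max($244.9, $54.8) = $244.9.
Payoff = $346.9 − $244.9 = $102.

$102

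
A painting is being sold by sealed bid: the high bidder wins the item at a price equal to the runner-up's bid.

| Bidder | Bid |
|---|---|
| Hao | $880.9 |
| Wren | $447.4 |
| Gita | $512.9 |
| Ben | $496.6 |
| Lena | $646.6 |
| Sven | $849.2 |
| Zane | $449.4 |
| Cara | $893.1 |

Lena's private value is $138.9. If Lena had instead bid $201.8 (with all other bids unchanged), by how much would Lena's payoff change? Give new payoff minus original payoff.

$0

The highest bid among the other bidders is $893.1; Lena's bid doesn't change that.
Original bid $646.6: Lena is not highest (top rival bid is $893.1); payoff $0.
Alternative bid $201.8: Lena is not highest (top rival bid is $893.1); payoff $0.
Change in payoff = $0 − ($0) = $0.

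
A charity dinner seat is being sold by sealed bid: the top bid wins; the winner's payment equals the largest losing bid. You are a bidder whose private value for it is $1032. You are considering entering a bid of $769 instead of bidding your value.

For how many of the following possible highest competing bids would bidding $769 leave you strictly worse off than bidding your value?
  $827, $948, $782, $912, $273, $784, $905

6

The deviation hurts exactly when the highest competing bid lies strictly between $769 and $1032 — underbidding then forfeits a profitable win.
$827: inside the interval → strictly worse (loss $205).
$948: inside the interval → strictly worse (loss $84).
$782: inside the interval → strictly worse (loss $250).
$912: inside the interval → strictly worse (loss $120).
$273: below both → same outcome either way.
$784: inside the interval → strictly worse (loss $248).
$905: inside the interval → strictly worse (loss $127).
Count: 6.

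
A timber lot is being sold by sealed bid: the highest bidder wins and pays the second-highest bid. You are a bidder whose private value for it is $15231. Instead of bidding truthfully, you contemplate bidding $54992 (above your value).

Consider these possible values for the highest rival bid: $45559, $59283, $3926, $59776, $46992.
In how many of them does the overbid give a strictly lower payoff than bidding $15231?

The deviation hurts exactly when the highest competing bid lies strictly between $15231 and $54992 — overbidding then wins at a price above your value.
$45559: inside the interval → strictly worse (loss $30328).
$59283: above both → same outcome either way.
$3926: below both → same outcome either way.
$59776: above both → same outcome either way.
$46992: inside the interval → strictly worse (loss $31761).
Count: 2.

2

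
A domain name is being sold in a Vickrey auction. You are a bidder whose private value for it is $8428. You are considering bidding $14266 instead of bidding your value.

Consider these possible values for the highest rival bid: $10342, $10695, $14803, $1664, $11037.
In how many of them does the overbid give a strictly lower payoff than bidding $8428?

3

The deviation hurts exactly when the highest competing bid lies strictly between $8428 and $14266 — overbidding then wins at a price above your value.
$10342: inside the interval → strictly worse (loss $1914).
$10695: inside the interval → strictly worse (loss $2267).
$14803: above both → same outcome either way.
$1664: below both → same outcome either way.
$11037: inside the interval → strictly worse (loss $2609).
Count: 3.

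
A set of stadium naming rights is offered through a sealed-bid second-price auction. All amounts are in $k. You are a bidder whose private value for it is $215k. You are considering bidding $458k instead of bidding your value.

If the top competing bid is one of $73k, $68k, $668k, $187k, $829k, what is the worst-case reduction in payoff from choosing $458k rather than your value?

$73k: same outcome either way → loss $0k.
$68k: same outcome either way → loss $0k.
$668k: same outcome either way → loss $0k.
$187k: same outcome either way → loss $0k.
$829k: same outcome either way → loss $0k.
Maximum loss: $0k.

$0k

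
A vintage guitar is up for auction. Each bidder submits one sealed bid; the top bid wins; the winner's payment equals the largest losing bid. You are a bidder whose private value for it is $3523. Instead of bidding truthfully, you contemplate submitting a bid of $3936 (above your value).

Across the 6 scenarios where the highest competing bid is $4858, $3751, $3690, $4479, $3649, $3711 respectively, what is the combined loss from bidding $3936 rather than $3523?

$709

The deviation costs you only when the competing bid falls strictly between $3523 and $3936; elsewhere both bids give the same outcome.
$4858: outcomes coincide → loss $0.
$3751: truthful payoff $0, deviation payoff −$228 → loss $228.
$3690: truthful payoff $0, deviation payoff −$167 → loss $167.
$4479: outcomes coincide → loss $0.
$3649: truthful payoff $0, deviation payoff −$126 → loss $126.
$3711: truthful payoff $0, deviation payoff −$188 → loss $188.
Total loss = $228 + $167 + $126 + $188 = $709.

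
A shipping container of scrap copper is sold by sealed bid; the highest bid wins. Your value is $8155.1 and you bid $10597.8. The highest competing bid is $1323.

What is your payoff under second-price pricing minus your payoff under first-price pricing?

You have the highest bid, so you win under either rule.
Second-price: pay $1323 → payoff $6832.1.
First-price: pay your own bid $10597.8 → payoff −$2442.7.
Difference = $6832.1 − (−$2442.7) = $9274.8.

$9274.8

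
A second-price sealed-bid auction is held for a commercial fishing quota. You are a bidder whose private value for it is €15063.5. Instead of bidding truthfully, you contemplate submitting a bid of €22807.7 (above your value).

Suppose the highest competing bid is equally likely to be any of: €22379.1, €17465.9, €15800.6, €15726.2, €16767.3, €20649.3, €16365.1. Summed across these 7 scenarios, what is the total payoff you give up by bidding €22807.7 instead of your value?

€19709

The deviation costs you only when the competing bid falls strictly between €15063.5 and €22807.7; elsewhere both bids give the same outcome.
€22379.1: truthful payoff €0, deviation payoff −€7315.6 → loss €7315.6.
€17465.9: truthful payoff €0, deviation payoff −€2402.4 → loss €2402.4.
€15800.6: truthful payoff €0, deviation payoff −€737.1 → loss €737.1.
€15726.2: truthful payoff €0, deviation payoff −€662.7 → loss €662.7.
€16767.3: truthful payoff €0, deviation payoff −€1703.8 → loss €1703.8.
€20649.3: truthful payoff €0, deviation payoff −€5585.8 → loss €5585.8.
€16365.1: truthful payoff €0, deviation payoff −€1301.6 → loss €1301.6.
Total loss = €7315.6 + €2402.4 + €737.1 + €662.7 + €1703.8 + €5585.8 + €1301.6 = €19709.
In a second-price auction your bid sets only whether you win, not what you pay, so bidding your true value is weakly dominant.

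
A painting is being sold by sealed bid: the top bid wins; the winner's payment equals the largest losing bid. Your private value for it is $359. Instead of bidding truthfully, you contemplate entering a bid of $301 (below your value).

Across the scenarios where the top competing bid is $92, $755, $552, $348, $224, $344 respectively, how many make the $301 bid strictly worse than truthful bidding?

2

The deviation hurts exactly when the highest competing bid lies strictly between $301 and $359 — underbidding then forfeits a profitable win.
$92: below both → same outcome either way.
$755: above both → same outcome either way.
$552: above both → same outcome either way.
$348: inside the interval → strictly worse (loss $11).
$224: below both → same outcome either way.
$344: inside the interval → strictly worse (loss $15).
Count: 2.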